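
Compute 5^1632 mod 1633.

96

5^1 ≡ 5 (mod 1633)
5^2 ≡ 5^2 = 25 ≡ 25 (mod 1633)
5^4 ≡ 25^2 = 625 ≡ 625 (mod 1633)
5^8 ≡ 625^2 = 390625 ≡ 338 (mod 1633)
5^16 ≡ 338^2 = 114244 ≡ 1567 (mod 1633)
5^32 ≡ 1567^2 = 2455489 ≡ 1090 (mod 1633)
5^64 ≡ 1090^2 = 1188100 ≡ 909 (mod 1633)
5^128 ≡ 909^2 = 826281 ≡ 1616 (mod 1633)
5^256 ≡ 1616^2 = 2611456 ≡ 289 (mod 1633)
5^512 ≡ 289^2 = 83521 ≡ 238 (mod 1633)
5^1024 ≡ 238^2 = 56644 ≡ 1122 (mod 1633)
1632 = 1024 + 512 + 64 + 32 in binary powers of 2.
So 5^1632 ≡ 1122 · 238 · 909 · 1090 ≡ 96 (mod 1633).
Since 96 ≠ 1, base 5 is a Fermat witness: 1633 is composite.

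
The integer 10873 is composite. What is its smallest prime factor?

10873 is odd.
Digit sum 19, not divisible by 3.
Ends in 3: not divisible by 5.
7: 10873 = 7·1553 + 2
11: 10873 = 11·988 + 5
13: 10873 = 13·836 + 5
17: 10873 = 17·639 + 10
19: 10873 = 19·572 + 5
23: 10873 = 23·472 + 17
29: 10873 = 29·374 + 27
31: 10873 = 31·350 + 23
37: 10873 = 37·293 + 32
41: 10873 = 41·265 + 8
43: 10873 = 43·252 + 37
47: 10873 = 47·231 + 16
53: 10873 = 53·205 + 8
59: 10873 = 59·184 + 17
61: 10873 = 61·178 + 15
67: 10873 = 67·162 + 19
71: 10873 = 71·153 + 10
73: 10873 = 73·148 + 69
79: 10873 = 79·137 + 50
83: 10873 = 83·131

83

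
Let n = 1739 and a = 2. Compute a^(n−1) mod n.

2^1 ≡ 2 (mod 1739)
2^2 ≡ 2^2 = 4 ≡ 4 (mod 1739)
2^4 ≡ 4^2 = 16 ≡ 16 (mod 1739)
2^8 ≡ 16^2 = 256 ≡ 256 (mod 1739)
2^16 ≡ 256^2 = 65536 ≡ 1193 (mod 1739)
2^32 ≡ 1193^2 = 1423249 ≡ 747 (mod 1739)
2^64 ≡ 747^2 = 558009 ≡ 1529 (mod 1739)
2^128 ≡ 1529^2 = 2337841 ≡ 625 (mod 1739)
2^256 ≡ 625^2 = 390625 ≡ 1089 (mod 1739)
2^512 ≡ 1089^2 = 1185921 ≡ 1662 (mod 1739)
2^1024 ≡ 1662^2 = 2762244 ≡ 712 (mod 1739)
1738 = 1024 + 512 + 128 + 64 + 8 + 2 in binary powers of 2.
So 2^1738 ≡ 712 · 1662 · 625 · 1529 · 256 · 4 ≡ 1283 (mod 1739).
Since 1283 ≠ 1, base 2 is a Fermat witness: 1739 is composite.

1283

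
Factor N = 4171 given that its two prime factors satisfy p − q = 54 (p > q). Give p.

97

Since p = q + 54, we have 4171 = q(q + 54), so q² + 54q − 4171 = 0.
Discriminant: 54² + 4·4171 = 2916 + 16684 = 19600; √19600 = 140.
q = (−54 + 140)/2 = 43, and p = q + 54 = 97.
Check: 43 · 97 = 4171.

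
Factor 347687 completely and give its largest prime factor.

347687 = 59 · 5893
5893 = 71 · 83
83 is prime.
So 347687 = 59 · 71 · 83; the largest prime factor is 83.

83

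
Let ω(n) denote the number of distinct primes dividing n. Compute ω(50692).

4

50692 = 2^2 · 12673
12673 = 19 · 667
667 = 23 · 29
50692 = 2^2 · 19 · 23 · 29, which has 4 distinct prime factors.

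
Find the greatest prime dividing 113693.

113693 = 41 · 2773
2773 = 47 · 59
59 is prime.
So 113693 = 41 · 47 · 59; the largest prime factor is 59.

59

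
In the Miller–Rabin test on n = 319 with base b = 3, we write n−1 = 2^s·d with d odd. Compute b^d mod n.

319 − 1 = 318 = 2^1 · 159, so d = 159.
3^1 ≡ 3 (mod 319)
3^2 ≡ 3^2 = 9 ≡ 9 (mod 319)
3^4 ≡ 9^2 = 81 ≡ 81 (mod 319)
3^8 ≡ 81^2 = 6561 ≡ 181 (mod 319)
3^16 ≡ 181^2 = 32761 ≡ 223 (mod 319)
3^32 ≡ 223^2 = 49729 ≡ 284 (mod 319)
3^64 ≡ 284^2 = 80656 ≡ 268 (mod 319)
3^128 ≡ 268^2 = 71824 ≡ 49 (mod 319)
159 = 128 + 16 + 8 + 4 + 2 + 1 in binary powers of 2.
So 3^159 ≡ 49 · 223 · 181 · 81 · 9 · 3 ≡ 279 (mod 319).
Squaring chain: 279; never reaches −1, so base 3 is a Miller–Rabin witness that 319 is composite.

279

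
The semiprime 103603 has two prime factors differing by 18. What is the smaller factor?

313

Since p = q + 18, we have 103603 = q(q + 18), so q² + 18q − 103603 = 0.
Discriminant: 18² + 4·103603 = 324 + 414412 = 414736; √414736 = 644.
q = (−18 + 644)/2 = 313, and p = q + 18 = 331.
Check: 313 · 331 = 103603.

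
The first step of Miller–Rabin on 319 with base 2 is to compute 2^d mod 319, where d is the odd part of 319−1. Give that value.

319 − 1 = 318 = 2^1 · 159, so d = 159.
2^1 ≡ 2 (mod 319)
2^2 ≡ 2^2 = 4 ≡ 4 (mod 319)
2^4 ≡ 4^2 = 16 ≡ 16 (mod 319)
2^8 ≡ 16^2 = 256 ≡ 256 (mod 319)
2^16 ≡ 256^2 = 65536 ≡ 141 (mod 319)
2^32 ≡ 141^2 = 19881 ≡ 103 (mod 319)
2^64 ≡ 103^2 = 10609 ≡ 82 (mod 319)
2^128 ≡ 82^2 = 6724 ≡ 25 (mod 319)
159 = 128 + 16 + 8 + 4 + 2 + 1 in binary powers of 2.
So 2^159 ≡ 25 · 141 · 256 · 16 · 4 · 2 ≡ 171 (mod 319).
Squaring chain: 171; never reaches −1, so base 2 is a Miller–Rabin witness that 319 is composite.

171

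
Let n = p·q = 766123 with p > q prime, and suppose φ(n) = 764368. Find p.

φ(n) = (p−1)(q−1) = n − (p+q) + 1, so p + q = 766123 − 764368 + 1 = 1756.
p and q are the roots of t² − 1756t + 766123 = 0.
Discriminant: 1756² − 4·766123 = 3083536 − 3064492 = 19044; √19044 = 138.
q = (1756 − 138)/2 = 809, p = (1756 + 138)/2 = 947.
Check: 809 · 947 = 766123.

947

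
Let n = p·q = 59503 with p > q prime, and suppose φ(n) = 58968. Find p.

φ(n) = (p−1)(q−1) = n − (p+q) + 1, so p + q = 59503 − 58968 + 1 = 536.
p and q are the roots of t² − 536t + 59503 = 0.
Discriminant: 536² − 4·59503 = 287296 − 238012 = 49284; √49284 = 222.
q = (536 − 222)/2 = 157, p = (536 + 222)/2 = 379.
Check: 157 · 379 = 59503.

379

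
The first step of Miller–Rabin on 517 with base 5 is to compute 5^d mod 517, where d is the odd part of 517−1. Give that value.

20

517 − 1 = 516 = 2^2 · 129, so d = 129.
5^1 ≡ 5 (mod 517)
5^2 ≡ 5^2 = 25 ≡ 25 (mod 517)
5^4 ≡ 25^2 = 625 ≡ 108 (mod 517)
5^8 ≡ 108^2 = 11664 ≡ 290 (mod 517)
5^16 ≡ 290^2 = 84100 ≡ 346 (mod 517)
5^32 ≡ 346^2 = 119716 ≡ 289 (mod 517)
5^64 ≡ 289^2 = 83521 ≡ 284 (mod 517)
5^128 ≡ 284^2 = 80656 ≡ 4 (mod 517)
129 = 128 + 1 in binary powers of 2.
So 5^129 ≡ 4 · 5 ≡ 20 (mod 517).
Squaring chain: 20 → 400; never reaches −1, so base 5 is a Miller–Rabin witness that 517 is composite.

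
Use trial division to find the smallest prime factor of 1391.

1391 is odd.
Digit sum 14, not divisible by 3.
Ends in 1: not divisible by 5.
7: 1391 = 7·198 + 5
11: 1391 = 11·126 + 5
13: 1391 = 13·107

13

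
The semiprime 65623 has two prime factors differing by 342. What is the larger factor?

479

Since p = q + 342, we have 65623 = q(q + 342), so q² + 342q − 65623 = 0.
Discriminant: 342² + 4·65623 = 116964 + 262492 = 379456; √379456 = 616.
q = (−342 + 616)/2 = 137, and p = q + 342 = 479.
Check: 137 · 479 = 65623.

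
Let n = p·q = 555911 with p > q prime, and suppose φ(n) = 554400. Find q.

φ(n) = (p−1)(q−1) = n − (p+q) + 1, so p + q = 555911 − 554400 + 1 = 1512.
p and q are the roots of t² − 1512t + 555911 = 0.
Discriminant: 1512² − 4·555911 = 2286144 − 2223644 = 62500; √62500 = 250.
q = (1512 − 250)/2 = 631, p = (1512 + 250)/2 = 881.
Check: 631 · 881 = 555911.

631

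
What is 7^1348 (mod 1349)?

7^1 ≡ 7 (mod 1349)
7^2 ≡ 7^2 = 49 ≡ 49 (mod 1349)
7^4 ≡ 49^2 = 2401 ≡ 1052 (mod 1349)
7^8 ≡ 1052^2 = 1106704 ≡ 524 (mod 1349)
7^16 ≡ 524^2 = 274576 ≡ 729 (mod 1349)
7^32 ≡ 729^2 = 531441 ≡ 1284 (mod 1349)
7^64 ≡ 1284^2 = 1648656 ≡ 178 (mod 1349)
7^128 ≡ 178^2 = 31684 ≡ 657 (mod 1349)
7^256 ≡ 657^2 = 431649 ≡ 1318 (mod 1349)
7^512 ≡ 1318^2 = 1737124 ≡ 961 (mod 1349)
7^1024 ≡ 961^2 = 923521 ≡ 805 (mod 1349)
1348 = 1024 + 256 + 64 + 4 in binary powers of 2.
So 7^1348 ≡ 805 · 1318 · 178 · 1052 ≡ 292 (mod 1349).
Since 292 ≠ 1, base 7 is a Fermat witness: 1349 is composite.

292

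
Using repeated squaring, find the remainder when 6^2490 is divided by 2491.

1865

6^1 ≡ 6 (mod 2491)
6^2 ≡ 6^2 = 36 ≡ 36 (mod 2491)
6^4 ≡ 36^2 = 1296 ≡ 1296 (mod 2491)
6^8 ≡ 1296^2 = 1679616 ≡ 682 (mod 2491)
6^16 ≡ 682^2 = 465124 ≡ 1798 (mod 2491)
6^32 ≡ 1798^2 = 3232804 ≡ 1977 (mod 2491)
6^64 ≡ 1977^2 = 3908529 ≡ 150 (mod 2491)
6^128 ≡ 150^2 = 22500 ≡ 81 (mod 2491)
6^256 ≡ 81^2 = 6561 ≡ 1579 (mod 2491)
6^512 ≡ 1579^2 = 2493241 ≡ 2241 (mod 2491)
6^1024 ≡ 2241^2 = 5022081 ≡ 225 (mod 2491)
6^2048 ≡ 225^2 = 50625 ≡ 805 (mod 2491)
2490 = 2048 + 256 + 128 + 32 + 16 + 8 + 2 in binary powers of 2.
So 6^2490 ≡ 805 · 1579 · 81 · 1977 · 1798 · 682 · 36 ≡ 1865 (mod 2491).
Since 1865 ≠ 1, base 6 is a Fermat witness: 2491 is composite.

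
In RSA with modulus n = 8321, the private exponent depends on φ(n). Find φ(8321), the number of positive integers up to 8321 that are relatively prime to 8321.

8112

Factor: 8321 = 53 · 157.
φ(8321) = (53−1) · (157−1) = 52 · 156 = 8112.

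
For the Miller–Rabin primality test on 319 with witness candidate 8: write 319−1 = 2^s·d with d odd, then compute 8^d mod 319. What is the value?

319 − 1 = 318 = 2^1 · 159, so d = 159.
8^1 ≡ 8 (mod 319)
8^2 ≡ 8^2 = 64 ≡ 64 (mod 319)
8^4 ≡ 64^2 = 4096 ≡ 268 (mod 319)
8^8 ≡ 268^2 = 71824 ≡ 49 (mod 319)
8^16 ≡ 49^2 = 2401 ≡ 168 (mod 319)
8^32 ≡ 168^2 = 28224 ≡ 152 (mod 319)
8^64 ≡ 152^2 = 23104 ≡ 136 (mod 319)
8^128 ≡ 136^2 = 18496 ≡ 313 (mod 319)
159 = 128 + 16 + 8 + 4 + 2 + 1 in binary powers of 2.
So 8^159 ≡ 313 · 168 · 49 · 268 · 64 · 8 ≡ 205 (mod 319).
Squaring chain: 205; never reaches −1, so base 8 is a Miller–Rabin witness that 319 is composite.

205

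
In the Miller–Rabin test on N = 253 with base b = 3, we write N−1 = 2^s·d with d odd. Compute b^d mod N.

236

253 − 1 = 252 = 2^2 · 63, so d = 63.
3^1 ≡ 3 (mod 253)
3^2 ≡ 3^2 = 9 ≡ 9 (mod 253)
3^4 ≡ 9^2 = 81 ≡ 81 (mod 253)
3^8 ≡ 81^2 = 6561 ≡ 236 (mod 253)
3^16 ≡ 236^2 = 55696 ≡ 36 (mod 253)
3^32 ≡ 36^2 = 1296 ≡ 31 (mod 253)
63 = 32 + 16 + 8 + 4 + 2 + 1 in binary powers of 2.
So 3^63 ≡ 31 · 36 · 236 · 81 · 9 · 3 ≡ 236 (mod 253).
Squaring chain: 236 → 36; never reaches −1, so base 3 is a Miller–Rabin witness that 253 is composite.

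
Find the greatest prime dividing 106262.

67

106262 = 2 · 53131
53131 = 13 · 4087
4087 = 61 · 67
67 is prime.
So 106262 = 2 · 13 · 61 · 67; the largest prime factor is 67.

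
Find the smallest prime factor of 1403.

23

1403 is odd.
Digit sum 8, not divisible by 3.
Ends in 3: not divisible by 5.
7: 1403 = 7·200 + 3
11: 1403 = 11·127 + 6
13: 1403 = 13·107 + 12
17: 1403 = 17·82 + 9
19: 1403 = 19·73 + 16
23: 1403 = 23·61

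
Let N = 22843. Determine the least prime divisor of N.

22843 is odd.
Digit sum 19, not divisible by 3.
Ends in 3: not divisible by 5.
7: 22843 = 7·3263 + 2
11: 22843 = 11·2076 + 7
13: 22843 = 13·1757 + 2
17: 22843 = 17·1343 + 12
19: 22843 = 19·1202 + 5
23: 22843 = 23·993 + 4
29: 22843 = 29·787 + 20
31: 22843 = 31·736 + 27
37: 22843 = 37·617 + 14
41: 22843 = 41·557 + 6
43: 22843 = 43·531 + 10
47: 22843 = 47·486 + 1
53: 22843 = 53·431

53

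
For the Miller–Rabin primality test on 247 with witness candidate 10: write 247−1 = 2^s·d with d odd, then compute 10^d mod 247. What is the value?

247 − 1 = 246 = 2^1 · 123, so d = 123.
10^1 ≡ 10 (mod 247)
10^2 ≡ 10^2 = 100 ≡ 100 (mod 247)
10^4 ≡ 100^2 = 10000 ≡ 120 (mod 247)
10^8 ≡ 120^2 = 14400 ≡ 74 (mod 247)
10^16 ≡ 74^2 = 5476 ≡ 42 (mod 247)
10^32 ≡ 42^2 = 1764 ≡ 35 (mod 247)
10^64 ≡ 35^2 = 1225 ≡ 237 (mod 247)
123 = 64 + 32 + 16 + 8 + 2 + 1 in binary powers of 2.
So 10^123 ≡ 237 · 35 · 42 · 74 · 100 · 10 ≡ 103 (mod 247).
Squaring chain: 103; never reaches −1, so base 10 is a Miller–Rabin witness that 247 is composite.

103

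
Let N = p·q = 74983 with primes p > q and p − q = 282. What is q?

Since p = q + 282, we have 74983 = q(q + 282), so q² + 282q − 74983 = 0.
Discriminant: 282² + 4·74983 = 79524 + 299932 = 379456; √379456 = 616.
q = (−282 + 616)/2 = 167, and p = q + 282 = 449.
Check: 167 · 449 = 74983.

167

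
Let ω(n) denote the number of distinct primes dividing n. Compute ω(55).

55 = 5 · 11
55 = 5 · 11, which has 2 distinct prime factors.

2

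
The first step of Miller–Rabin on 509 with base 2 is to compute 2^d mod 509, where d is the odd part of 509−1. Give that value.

509 − 1 = 508 = 2^2 · 127, so d = 127.
2^1 ≡ 2 (mod 509)
2^2 ≡ 2^2 = 4 ≡ 4 (mod 509)
2^4 ≡ 4^2 = 16 ≡ 16 (mod 509)
2^8 ≡ 16^2 = 256 ≡ 256 (mod 509)
2^16 ≡ 256^2 = 65536 ≡ 384 (mod 509)
2^32 ≡ 384^2 = 147456 ≡ 355 (mod 509)
2^64 ≡ 355^2 = 126025 ≡ 302 (mod 509)
127 = 64 + 32 + 16 + 8 + 4 + 2 + 1 in binary powers of 2.
So 2^127 ≡ 302 · 355 · 384 · 256 · 16 · 4 · 2 ≡ 301 (mod 509).
Squaring chain: 301 → 508; reaches −1, so base 2 does not prove 509 composite.

301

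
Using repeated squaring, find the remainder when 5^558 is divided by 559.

428

5^1 ≡ 5 (mod 559)
5^2 ≡ 5^2 = 25 ≡ 25 (mod 559)
5^4 ≡ 25^2 = 625 ≡ 66 (mod 559)
5^8 ≡ 66^2 = 4356 ≡ 443 (mod 559)
5^16 ≡ 443^2 = 196249 ≡ 40 (mod 559)
5^32 ≡ 40^2 = 1600 ≡ 482 (mod 559)
5^64 ≡ 482^2 = 232324 ≡ 339 (mod 559)
5^128 ≡ 339^2 = 114921 ≡ 326 (mod 559)
5^256 ≡ 326^2 = 106276 ≡ 66 (mod 559)
5^512 ≡ 66^2 = 4356 ≡ 443 (mod 559)
558 = 512 + 32 + 8 + 4 + 2 in binary powers of 2.
So 5^558 ≡ 443 · 482 · 443 · 66 · 25 ≡ 428 (mod 559).
Since 428 ≠ 1, base 5 is a Fermat witness: 559 is composite.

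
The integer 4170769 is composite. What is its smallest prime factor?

4170769 is odd.
Digit sum 34, not divisible by 3.
Ends in 9: not divisible by 5.
7: 4170769 = 7·595824 + 1
11: 4170769 = 11·379160 + 9
13: 4170769 = 13·320828 + 5
17: 4170769 = 17·245339 + 6
19: 4170769 = 19·219514 + 3
23: 4170769 = 23·181337 + 18
29: 4170769 = 29·143819 + 18
31: 4170769 = 31·134540 + 29
37: 4170769 = 37·112723 + 18
41: 4170769 = 41·101726 + 3
43: 4170769 = 43·96994 + 27
47: 4170769 = 47·88739 + 36
53: 4170769 = 53·78693 + 40
59: 4170769 = 59·70691

59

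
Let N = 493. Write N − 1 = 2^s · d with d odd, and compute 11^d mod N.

493 − 1 = 492 = 2^2 · 123, so d = 123.
11^1 ≡ 11 (mod 493)
11^2 ≡ 11^2 = 121 ≡ 121 (mod 493)
11^4 ≡ 121^2 = 14641 ≡ 344 (mod 493)
11^8 ≡ 344^2 = 118336 ≡ 16 (mod 493)
11^16 ≡ 16^2 = 256 ≡ 256 (mod 493)
11^32 ≡ 256^2 = 65536 ≡ 460 (mod 493)
11^64 ≡ 460^2 = 211600 ≡ 103 (mod 493)
123 = 64 + 32 + 16 + 8 + 2 + 1 in binary powers of 2.
So 11^123 ≡ 103 · 460 · 256 · 16 · 121 · 11 ≡ 97 (mod 493).
Squaring chain: 97 → 42; never reaches −1, so base 11 is a Miller–Rabin witness that 493 is composite.

97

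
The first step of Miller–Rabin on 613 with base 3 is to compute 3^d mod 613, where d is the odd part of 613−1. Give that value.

612

613 − 1 = 612 = 2^2 · 153, so d = 153.
3^1 ≡ 3 (mod 613)
3^2 ≡ 3^2 = 9 ≡ 9 (mod 613)
3^4 ≡ 9^2 = 81 ≡ 81 (mod 613)
3^8 ≡ 81^2 = 6561 ≡ 431 (mod 613)
3^16 ≡ 431^2 = 185761 ≡ 22 (mod 613)
3^32 ≡ 22^2 = 484 ≡ 484 (mod 613)
3^64 ≡ 484^2 = 234256 ≡ 90 (mod 613)
3^128 ≡ 90^2 = 8100 ≡ 131 (mod 613)
153 = 128 + 16 + 8 + 1 in binary powers of 2.
So 3^153 ≡ 131 · 22 · 431 · 3 ≡ 612 (mod 613).
Since 3^d ≡ 612 (mod 613), base 3 does not prove 613 composite.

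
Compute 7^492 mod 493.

7^1 ≡ 7 (mod 493)
7^2 ≡ 7^2 = 49 ≡ 49 (mod 493)
7^4 ≡ 49^2 = 2401 ≡ 429 (mod 493)
7^8 ≡ 429^2 = 184041 ≡ 152 (mod 493)
7^16 ≡ 152^2 = 23104 ≡ 426 (mod 493)
7^32 ≡ 426^2 = 181476 ≡ 52 (mod 493)
7^64 ≡ 52^2 = 2704 ≡ 239 (mod 493)
7^128 ≡ 239^2 = 57121 ≡ 426 (mod 493)
7^256 ≡ 426^2 = 181476 ≡ 52 (mod 493)
492 = 256 + 128 + 64 + 32 + 8 + 4 in binary powers of 2.
So 7^492 ≡ 52 · 426 · 239 · 52 · 152 · 429 ≡ 455 (mod 493).
Since 455 ≠ 1, base 7 is a Fermat witness: 493 is composite.

455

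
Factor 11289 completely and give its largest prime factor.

11289 = 3 · 3763
3763 = 53 · 71
71 is prime.
So 11289 = 3 · 53 · 71; the largest prime factor is 71.

71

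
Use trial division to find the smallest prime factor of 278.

278 is even: 2 divides it.

2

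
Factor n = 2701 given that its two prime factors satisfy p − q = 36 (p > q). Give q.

Since p = q + 36, we have 2701 = q(q + 36), so q² + 36q − 2701 = 0.
Discriminant: 36² + 4·2701 = 1296 + 10804 = 12100; √12100 = 110.
q = (−36 + 110)/2 = 37, and p = q + 36 = 73.
Check: 37 · 73 = 2701.

37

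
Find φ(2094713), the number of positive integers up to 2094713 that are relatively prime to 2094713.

Factor: 2094713 = 71 · 163 · 181.
φ(2094713) = (71−1) · (163−1) · (181−1) = 70 · 162 · 180 = 2041200.

2041200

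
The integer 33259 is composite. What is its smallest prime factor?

79

33259 is odd.
Digit sum 22, not divisible by 3.
Ends in 9: not divisible by 5.
7: 33259 = 7·4751 + 2
11: 33259 = 11·3023 + 6
13: 33259 = 13·2558 + 5
17: 33259 = 17·1956 + 7
19: 33259 = 19·1750 + 9
23: 33259 = 23·1446 + 1
29: 33259 = 29·1146 + 25
31: 33259 = 31·1072 + 27
37: 33259 = 37·898 + 33
41: 33259 = 41·811 + 8
43: 33259 = 43·773 + 20
47: 33259 = 47·707 + 30
53: 33259 = 53·627 + 28
59: 33259 = 59·563 + 42
61: 33259 = 61·545 + 14
67: 33259 = 67·496 + 27
71: 33259 = 71·468 + 31
73: 33259 = 73·455 + 44
79: 33259 = 79·421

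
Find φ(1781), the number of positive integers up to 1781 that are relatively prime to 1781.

Factor: 1781 = 13 · 137.
φ(1781) = (13−1) · (137−1) = 12 · 136 = 1632.

1632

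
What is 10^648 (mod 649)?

320

10^1 ≡ 10 (mod 649)
10^2 ≡ 10^2 = 100 ≡ 100 (mod 649)
10^4 ≡ 100^2 = 10000 ≡ 265 (mod 649)
10^8 ≡ 265^2 = 70225 ≡ 133 (mod 649)
10^16 ≡ 133^2 = 17689 ≡ 166 (mod 649)
10^32 ≡ 166^2 = 27556 ≡ 298 (mod 649)
10^64 ≡ 298^2 = 88804 ≡ 540 (mod 649)
10^128 ≡ 540^2 = 291600 ≡ 199 (mod 649)
10^256 ≡ 199^2 = 39601 ≡ 12 (mod 649)
10^512 ≡ 12^2 = 144 ≡ 144 (mod 649)
648 = 512 + 128 + 8 in binary powers of 2.
So 10^648 ≡ 144 · 199 · 133 ≡ 320 (mod 649).
Since 320 ≠ 1, base 10 is a Fermat witness: 649 is composite.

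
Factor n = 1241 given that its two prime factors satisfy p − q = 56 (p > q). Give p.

73

Since p = q + 56, we have 1241 = q(q + 56), so q² + 56q − 1241 = 0.
Discriminant: 56² + 4·1241 = 3136 + 4964 = 8100; √8100 = 90.
q = (−56 + 90)/2 = 17, and p = q + 56 = 73.
Check: 17 · 73 = 1241.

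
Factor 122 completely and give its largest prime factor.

61

122 = 2 · 61
61 is prime.
So 122 = 2 · 61; the largest prime factor is 61.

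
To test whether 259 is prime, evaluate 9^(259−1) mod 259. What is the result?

9^1 ≡ 9 (mod 259)
9^2 ≡ 9^2 = 81 ≡ 81 (mod 259)
9^4 ≡ 81^2 = 6561 ≡ 86 (mod 259)
9^8 ≡ 86^2 = 7396 ≡ 144 (mod 259)
9^16 ≡ 144^2 = 20736 ≡ 16 (mod 259)
9^32 ≡ 16^2 = 256 ≡ 256 (mod 259)
9^64 ≡ 256^2 = 65536 ≡ 9 (mod 259)
9^128 ≡ 9^2 = 81 ≡ 81 (mod 259)
9^256 ≡ 81^2 = 6561 ≡ 86 (mod 259)
258 = 256 + 2 in binary powers of 2.
So 9^258 ≡ 86 · 81 ≡ 232 (mod 259).
Since 232 ≠ 1, base 9 is a Fermat witness: 259 is composite.

232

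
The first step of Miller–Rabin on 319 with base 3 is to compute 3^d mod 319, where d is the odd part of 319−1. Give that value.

319 − 1 = 318 = 2^1 · 159, so d = 159.
3^1 ≡ 3 (mod 319)
3^2 ≡ 3^2 = 9 ≡ 9 (mod 319)
3^4 ≡ 9^2 = 81 ≡ 81 (mod 319)
3^8 ≡ 81^2 = 6561 ≡ 181 (mod 319)
3^16 ≡ 181^2 = 32761 ≡ 223 (mod 319)
3^32 ≡ 223^2 = 49729 ≡ 284 (mod 319)
3^64 ≡ 284^2 = 80656 ≡ 268 (mod 319)
3^128 ≡ 268^2 = 71824 ≡ 49 (mod 319)
159 = 128 + 16 + 8 + 4 + 2 + 1 in binary powers of 2.
So 3^159 ≡ 49 · 223 · 181 · 81 · 9 · 3 ≡ 279 (mod 319).
Squaring chain: 279; never reaches −1, so base 3 is a Miller–Rabin witness that 319 is composite.

279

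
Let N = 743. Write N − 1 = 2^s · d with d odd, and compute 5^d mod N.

743 − 1 = 742 = 2^1 · 371, so d = 371.
5^1 ≡ 5 (mod 743)
5^2 ≡ 5^2 = 25 ≡ 25 (mod 743)
5^4 ≡ 25^2 = 625 ≡ 625 (mod 743)
5^8 ≡ 625^2 = 390625 ≡ 550 (mod 743)
5^16 ≡ 550^2 = 302500 ≡ 99 (mod 743)
5^32 ≡ 99^2 = 9801 ≡ 142 (mod 743)
5^64 ≡ 142^2 = 20164 ≡ 103 (mod 743)
5^128 ≡ 103^2 = 10609 ≡ 207 (mod 743)
5^256 ≡ 207^2 = 42849 ≡ 498 (mod 743)
371 = 256 + 64 + 32 + 16 + 2 + 1 in binary powers of 2.
So 5^371 ≡ 498 · 103 · 142 · 99 · 25 · 5 ≡ 742 (mod 743).
Since 5^d ≡ 742 (mod 743), base 5 does not prove 743 composite.

742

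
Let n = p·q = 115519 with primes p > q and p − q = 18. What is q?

Since p = q + 18, we have 115519 = q(q + 18), so q² + 18q − 115519 = 0.
Discriminant: 18² + 4·115519 = 324 + 462076 = 462400; √462400 = 680.
q = (−18 + 680)/2 = 331, and p = q + 18 = 349.
Check: 331 · 349 = 115519.

331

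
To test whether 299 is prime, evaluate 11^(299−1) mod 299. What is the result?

11^1 ≡ 11 (mod 299)
11^2 ≡ 11^2 = 121 ≡ 121 (mod 299)
11^4 ≡ 121^2 = 14641 ≡ 289 (mod 299)
11^8 ≡ 289^2 = 83521 ≡ 100 (mod 299)
11^16 ≡ 100^2 = 10000 ≡ 133 (mod 299)
11^32 ≡ 133^2 = 17689 ≡ 48 (mod 299)
11^64 ≡ 48^2 = 2304 ≡ 211 (mod 299)
11^128 ≡ 211^2 = 44521 ≡ 269 (mod 299)
11^256 ≡ 269^2 = 72361 ≡ 3 (mod 299)
298 = 256 + 32 + 8 + 2 in binary powers of 2.
So 11^298 ≡ 3 · 48 · 100 · 121 ≡ 127 (mod 299).
Since 127 ≠ 1, base 11 is a Fermat witness: 299 is composite.

127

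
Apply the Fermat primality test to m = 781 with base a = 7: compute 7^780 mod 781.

45

7^1 ≡ 7 (mod 781)
7^2 ≡ 7^2 = 49 ≡ 49 (mod 781)
7^4 ≡ 49^2 = 2401 ≡ 58 (mod 781)
7^8 ≡ 58^2 = 3364 ≡ 240 (mod 781)
7^16 ≡ 240^2 = 57600 ≡ 587 (mod 781)
7^32 ≡ 587^2 = 344569 ≡ 148 (mod 781)
7^64 ≡ 148^2 = 21904 ≡ 36 (mod 781)
7^128 ≡ 36^2 = 1296 ≡ 515 (mod 781)
7^256 ≡ 515^2 = 265225 ≡ 466 (mod 781)
7^512 ≡ 466^2 = 217156 ≡ 38 (mod 781)
780 = 512 + 256 + 8 + 4 in binary powers of 2.
So 7^780 ≡ 38 · 466 · 240 · 58 ≡ 45 (mod 781).
Since 45 ≠ 1, base 7 is a Fermat witness: 781 is composite.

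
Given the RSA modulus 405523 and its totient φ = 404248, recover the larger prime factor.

677

φ(n) = (p−1)(q−1) = n − (p+q) + 1, so p + q = 405523 − 404248 + 1 = 1276.
p and q are the roots of t² − 1276t + 405523 = 0.
Discriminant: 1276² − 4·405523 = 1628176 − 1622092 = 6084; √6084 = 78.
q = (1276 − 78)/2 = 599, p = (1276 + 78)/2 = 677.
Check: 599 · 677 = 405523.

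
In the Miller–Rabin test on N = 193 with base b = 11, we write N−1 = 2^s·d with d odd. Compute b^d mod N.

193 − 1 = 192 = 2^6 · 3, so d = 3.
11^1 ≡ 11 (mod 193)
11^2 ≡ 11^2 = 121 ≡ 121 (mod 193)
3 = 2 + 1 in binary powers of 2.
So 11^3 ≡ 121 · 11 ≡ 173 (mod 193).
Squaring chain: 173 → 14 → 3 → 9 → 81 → 192; reaches −1, so base 11 does not prove 193 composite.

173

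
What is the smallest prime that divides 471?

471 is odd.
Digit sum 12, divisible by 3.

3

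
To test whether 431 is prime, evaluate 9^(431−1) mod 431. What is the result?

1

9^1 ≡ 9 (mod 431)
9^2 ≡ 9^2 = 81 ≡ 81 (mod 431)
9^4 ≡ 81^2 = 6561 ≡ 96 (mod 431)
9^8 ≡ 96^2 = 9216 ≡ 165 (mod 431)
9^16 ≡ 165^2 = 27225 ≡ 72 (mod 431)
9^32 ≡ 72^2 = 5184 ≡ 12 (mod 431)
9^64 ≡ 12^2 = 144 ≡ 144 (mod 431)
9^128 ≡ 144^2 = 20736 ≡ 48 (mod 431)
9^256 ≡ 48^2 = 2304 ≡ 149 (mod 431)
430 = 256 + 128 + 32 + 8 + 4 + 2 in binary powers of 2.
So 9^430 ≡ 149 · 48 · 12 · 165 · 96 · 81 ≡ 1 (mod 431).
Since the result is 1, base 9 gives no evidence that 431 is composite.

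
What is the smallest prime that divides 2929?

2929 is odd.
Digit sum 22, not divisible by 3.
Ends in 9: not divisible by 5.
7: 2929 = 7·418 + 3
11: 2929 = 11·266 + 3
13: 2929 = 13·225 + 4
17: 2929 = 17·172 + 5
19: 2929 = 19·154 + 3
23: 2929 = 23·127 + 8
29: 2929 = 29·101

29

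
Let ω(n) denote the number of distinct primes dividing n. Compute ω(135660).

6

135660 = 2^2 · 33915
33915 = 3 · 11305
11305 = 5 · 2261
2261 = 7 · 323
323 = 17 · 19
135660 = 2^2 · 3 · 5 · 7 · 17 · 19, which has 6 distinct prime factors.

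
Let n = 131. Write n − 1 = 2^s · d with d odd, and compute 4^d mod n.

131 − 1 = 130 = 2^1 · 65, so d = 65.
4^1 ≡ 4 (mod 131)
4^2 ≡ 4^2 = 16 ≡ 16 (mod 131)
4^4 ≡ 16^2 = 256 ≡ 125 (mod 131)
4^8 ≡ 125^2 = 15625 ≡ 36 (mod 131)
4^16 ≡ 36^2 = 1296 ≡ 117 (mod 131)
4^32 ≡ 117^2 = 13689 ≡ 65 (mod 131)
4^64 ≡ 65^2 = 4225 ≡ 33 (mod 131)
65 = 64 + 1 in binary powers of 2.
So 4^65 ≡ 33 · 4 ≡ 1 (mod 131).
Since 4^d ≡ 1 (mod 131), base 4 does not prove 131 composite.

1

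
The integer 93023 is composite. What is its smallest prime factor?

93023 is odd.
Digit sum 17, not divisible by 3.
Ends in 3: not divisible by 5.
7: 93023 = 7·13289

7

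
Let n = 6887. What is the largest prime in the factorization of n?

6887 = 71 · 97
97 is prime.
So 6887 = 71 · 97; the largest prime factor is 97.

97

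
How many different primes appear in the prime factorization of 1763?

1763 = 41 · 43
1763 = 41 · 43, which has 2 distinct prime factors.

2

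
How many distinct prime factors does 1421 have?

1421 = 7^2 · 29
1421 = 7^2 · 29, which has 2 distinct prime factors.

2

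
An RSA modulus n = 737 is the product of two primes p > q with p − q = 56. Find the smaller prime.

11

Since p = q + 56, we have 737 = q(q + 56), so q² + 56q − 737 = 0.
Discriminant: 56² + 4·737 = 3136 + 2948 = 6084; √6084 = 78.
q = (−56 + 78)/2 = 11, and p = q + 56 = 67.
Check: 11 · 67 = 737.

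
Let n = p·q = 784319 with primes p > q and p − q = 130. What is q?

823

Since p = q + 130, we have 784319 = q(q + 130), so q² + 130q − 784319 = 0.
Discriminant: 130² + 4·784319 = 16900 + 3137276 = 3154176; √3154176 = 1776.
q = (−130 + 1776)/2 = 823, and p = q + 130 = 953.
Check: 823 · 953 = 784319.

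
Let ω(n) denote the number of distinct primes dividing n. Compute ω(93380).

93380 = 2^2 · 23345
23345 = 5 · 4669
4669 = 7 · 667
667 = 23 · 29
93380 = 2^2 · 5 · 7 · 23 · 29, which has 5 distinct prime factors.

5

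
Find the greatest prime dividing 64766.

53

64766 = 2 · 32383
32383 = 13 · 2491
2491 = 47 · 53
53 is prime.
So 64766 = 2 · 13 · 47 · 53; the largest prime factor is 53.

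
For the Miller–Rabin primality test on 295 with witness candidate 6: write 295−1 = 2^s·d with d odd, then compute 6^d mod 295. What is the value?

295 − 1 = 294 = 2^1 · 147, so d = 147.
6^1 ≡ 6 (mod 295)
6^2 ≡ 6^2 = 36 ≡ 36 (mod 295)
6^4 ≡ 36^2 = 1296 ≡ 116 (mod 295)
6^8 ≡ 116^2 = 13456 ≡ 181 (mod 295)
6^16 ≡ 181^2 = 32761 ≡ 16 (mod 295)
6^32 ≡ 16^2 = 256 ≡ 256 (mod 295)
6^64 ≡ 256^2 = 65536 ≡ 46 (mod 295)
6^128 ≡ 46^2 = 2116 ≡ 51 (mod 295)
147 = 128 + 16 + 2 + 1 in binary powers of 2.
So 6^147 ≡ 51 · 16 · 36 · 6 ≡ 141 (mod 295).
Squaring chain: 141; never reaches −1, so base 6 is a Miller–Rabin witness that 295 is composite.

141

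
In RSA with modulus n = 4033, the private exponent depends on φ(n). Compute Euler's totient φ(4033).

3888

Factor: 4033 = 37 · 109.
φ(4033) = (37−1) · (109−1) = 36 · 108 = 3888.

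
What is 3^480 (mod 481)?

417

3^1 ≡ 3 (mod 481)
3^2 ≡ 3^2 = 9 ≡ 9 (mod 481)
3^4 ≡ 9^2 = 81 ≡ 81 (mod 481)
3^8 ≡ 81^2 = 6561 ≡ 308 (mod 481)
3^16 ≡ 308^2 = 94864 ≡ 107 (mod 481)
3^32 ≡ 107^2 = 11449 ≡ 386 (mod 481)
3^64 ≡ 386^2 = 148996 ≡ 367 (mod 481)
3^128 ≡ 367^2 = 134689 ≡ 9 (mod 481)
3^256 ≡ 9^2 = 81 ≡ 81 (mod 481)
480 = 256 + 128 + 64 + 32 in binary powers of 2.
So 3^480 ≡ 81 · 9 · 367 · 386 ≡ 417 (mod 481).
Since 417 ≠ 1, base 3 is a Fermat witness: 481 is composite.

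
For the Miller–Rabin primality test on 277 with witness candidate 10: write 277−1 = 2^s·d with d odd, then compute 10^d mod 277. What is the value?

277 − 1 = 276 = 2^2 · 69, so d = 69.
10^1 ≡ 10 (mod 277)
10^2 ≡ 10^2 = 100 ≡ 100 (mod 277)
10^4 ≡ 100^2 = 10000 ≡ 28 (mod 277)
10^8 ≡ 28^2 = 784 ≡ 230 (mod 277)
10^16 ≡ 230^2 = 52900 ≡ 270 (mod 277)
10^32 ≡ 270^2 = 72900 ≡ 49 (mod 277)
10^64 ≡ 49^2 = 2401 ≡ 185 (mod 277)
69 = 64 + 4 + 1 in binary powers of 2.
So 10^69 ≡ 185 · 28 · 10 ≡ 1 (mod 277).
Since 10^d ≡ 1 (mod 277), base 10 does not prove 277 composite.

1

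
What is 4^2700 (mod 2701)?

1

4^1 ≡ 4 (mod 2701)
4^2 ≡ 4^2 = 16 ≡ 16 (mod 2701)
4^4 ≡ 16^2 = 256 ≡ 256 (mod 2701)
4^8 ≡ 256^2 = 65536 ≡ 712 (mod 2701)
4^16 ≡ 712^2 = 506944 ≡ 1857 (mod 2701)
4^32 ≡ 1857^2 = 3448449 ≡ 1973 (mod 2701)
4^64 ≡ 1973^2 = 3892729 ≡ 588 (mod 2701)
4^128 ≡ 588^2 = 345744 ≡ 16 (mod 2701)
4^256 ≡ 16^2 = 256 ≡ 256 (mod 2701)
4^512 ≡ 256^2 = 65536 ≡ 712 (mod 2701)
4^1024 ≡ 712^2 = 506944 ≡ 1857 (mod 2701)
4^2048 ≡ 1857^2 = 3448449 ≡ 1973 (mod 2701)
2700 = 2048 + 512 + 128 + 8 + 4 in binary powers of 2.
So 4^2700 ≡ 1973 · 712 · 16 · 712 · 256 ≡ 1 (mod 2701).
Since the result is 1, base 4 gives no evidence that 2701 is composite.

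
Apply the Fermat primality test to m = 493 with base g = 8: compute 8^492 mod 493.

8^1 ≡ 8 (mod 493)
8^2 ≡ 8^2 = 64 ≡ 64 (mod 493)
8^4 ≡ 64^2 = 4096 ≡ 152 (mod 493)
8^8 ≡ 152^2 = 23104 ≡ 426 (mod 493)
8^16 ≡ 426^2 = 181476 ≡ 52 (mod 493)
8^32 ≡ 52^2 = 2704 ≡ 239 (mod 493)
8^64 ≡ 239^2 = 57121 ≡ 426 (mod 493)
8^128 ≡ 426^2 = 181476 ≡ 52 (mod 493)
8^256 ≡ 52^2 = 2704 ≡ 239 (mod 493)
492 = 256 + 128 + 64 + 32 + 8 + 4 in binary powers of 2.
So 8^492 ≡ 239 · 52 · 426 · 239 · 426 · 152 ≡ 458 (mod 493).
Since 458 ≠ 1, base 8 is a Fermat witness: 493 is composite.

458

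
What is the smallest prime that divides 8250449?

8250449 is odd.
Digit sum 32, not divisible by 3.
Ends in 9: not divisible by 5.
7: 8250449 = 7·1178635 + 4
11: 8250449 = 11·750040 + 9
13: 8250449 = 13·634649 + 12
17: 8250449 = 17·485320 + 9
19: 8250449 = 19·434234 + 3
23: 8250449 = 23·358715 + 4
29: 8250449 = 29·284498 + 7
31: 8250449 = 31·266143 + 16
37: 8250449 = 37·222985 + 4
41: 8250449 = 41·201230 + 19
43: 8250449 = 43·191870 + 39
47: 8250449 = 47·175541 + 22
53: 8250449 = 53·155668 + 45
59: 8250449 = 59·139838 + 7
61: 8250449 = 61·135253 + 16
67: 8250449 = 67·123141 + 2
71: 8250449 = 71·116203 + 36
73: 8250449 = 73·113019 + 62
79: 8250449 = 79·104436 + 5
83: 8250449 = 83·99403

83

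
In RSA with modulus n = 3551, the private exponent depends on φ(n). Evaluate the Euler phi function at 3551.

3432

Factor: 3551 = 53 · 67.
φ(3551) = (53−1) · (67−1) = 52 · 66 = 3432.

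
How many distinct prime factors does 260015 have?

260015 = 5 · 52003
52003 = 7 · 7429
7429 = 17 · 437
437 = 19 · 23
260015 = 5 · 7 · 17 · 19 · 23, which has 5 distinct prime factors.

5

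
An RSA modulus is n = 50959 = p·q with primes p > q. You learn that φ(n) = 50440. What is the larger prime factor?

φ(n) = (p−1)(q−1) = n − (p+q) + 1, so p + q = 50959 − 50440 + 1 = 520.
p and q are the roots of t² − 520t + 50959 = 0.
Discriminant: 520² − 4·50959 = 270400 − 203836 = 66564; √66564 = 258.
q = (520 − 258)/2 = 131, p = (520 + 258)/2 = 389.
Check: 131 · 389 = 50959.

389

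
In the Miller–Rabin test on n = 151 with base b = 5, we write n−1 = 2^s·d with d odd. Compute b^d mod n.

1

151 − 1 = 150 = 2^1 · 75, so d = 75.
5^1 ≡ 5 (mod 151)
5^2 ≡ 5^2 = 25 ≡ 25 (mod 151)
5^4 ≡ 25^2 = 625 ≡ 21 (mod 151)
5^8 ≡ 21^2 = 441 ≡ 139 (mod 151)
5^16 ≡ 139^2 = 19321 ≡ 144 (mod 151)
5^32 ≡ 144^2 = 20736 ≡ 49 (mod 151)
5^64 ≡ 49^2 = 2401 ≡ 136 (mod 151)
75 = 64 + 8 + 2 + 1 in binary powers of 2.
So 5^75 ≡ 136 · 139 · 25 · 5 ≡ 1 (mod 151).
Since 5^d ≡ 1 (mod 151), base 5 does not prove 151 composite.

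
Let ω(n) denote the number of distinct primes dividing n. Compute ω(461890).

6

461890 = 2 · 230945
230945 = 5 · 46189
46189 = 11 · 4199
4199 = 13 · 323
323 = 17 · 19
461890 = 2 · 5 · 11 · 13 · 17 · 19, which has 6 distinct prime factors.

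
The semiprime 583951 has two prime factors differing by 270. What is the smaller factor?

Since p = q + 270, we have 583951 = q(q + 270), so q² + 270q − 583951 = 0.
Discriminant: 270² + 4·583951 = 72900 + 2335804 = 2408704; √2408704 = 1552.
q = (−270 + 1552)/2 = 641, and p = q + 270 = 911.
Check: 641 · 911 = 583951.

641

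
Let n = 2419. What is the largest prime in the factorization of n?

59

2419 = 41 · 59
59 is prime.
So 2419 = 41 · 59; the largest prime factor is 59.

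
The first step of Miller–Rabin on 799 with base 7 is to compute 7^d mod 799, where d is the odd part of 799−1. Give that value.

799 − 1 = 798 = 2^1 · 399, so d = 399.
7^1 ≡ 7 (mod 799)
7^2 ≡ 7^2 = 49 ≡ 49 (mod 799)
7^4 ≡ 49^2 = 2401 ≡ 4 (mod 799)
7^8 ≡ 4^2 = 16 ≡ 16 (mod 799)
7^16 ≡ 16^2 = 256 ≡ 256 (mod 799)
7^32 ≡ 256^2 = 65536 ≡ 18 (mod 799)
7^64 ≡ 18^2 = 324 ≡ 324 (mod 799)
7^128 ≡ 324^2 = 104976 ≡ 307 (mod 799)
7^256 ≡ 307^2 = 94249 ≡ 766 (mod 799)
399 = 256 + 128 + 8 + 4 + 2 + 1 in binary powers of 2.
So 7^399 ≡ 766 · 307 · 16 · 4 · 49 · 7 ≡ 345 (mod 799).
Squaring chain: 345; never reaches −1, so base 7 is a Miller–Rabin witness that 799 is composite.

345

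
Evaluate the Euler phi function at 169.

156

Factor: 169 = 13^2.
φ(169) = 13^1·(13−1) = 156.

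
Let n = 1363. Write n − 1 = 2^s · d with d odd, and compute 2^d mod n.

686

1363 − 1 = 1362 = 2^1 · 681, so d = 681.
2^1 ≡ 2 (mod 1363)
2^2 ≡ 2^2 = 4 ≡ 4 (mod 1363)
2^4 ≡ 4^2 = 16 ≡ 16 (mod 1363)
2^8 ≡ 16^2 = 256 ≡ 256 (mod 1363)
2^16 ≡ 256^2 = 65536 ≡ 112 (mod 1363)
2^32 ≡ 112^2 = 12544 ≡ 277 (mod 1363)
2^64 ≡ 277^2 = 76729 ≡ 401 (mod 1363)
2^128 ≡ 401^2 = 160801 ≡ 1330 (mod 1363)
2^256 ≡ 1330^2 = 1768900 ≡ 1089 (mod 1363)
2^512 ≡ 1089^2 = 1185921 ≡ 111 (mod 1363)
681 = 512 + 128 + 32 + 8 + 1 in binary powers of 2.
So 2^681 ≡ 111 · 1330 · 277 · 256 · 2 ≡ 686 (mod 1363).
Squaring chain: 686; never reaches −1, so base 2 is a Miller–Rabin witness that 1363 is composite.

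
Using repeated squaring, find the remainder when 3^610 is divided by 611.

3^1 ≡ 3 (mod 611)
3^2 ≡ 3^2 = 9 ≡ 9 (mod 611)
3^4 ≡ 9^2 = 81 ≡ 81 (mod 611)
3^8 ≡ 81^2 = 6561 ≡ 451 (mod 611)
3^16 ≡ 451^2 = 203401 ≡ 549 (mod 611)
3^32 ≡ 549^2 = 301401 ≡ 178 (mod 611)
3^64 ≡ 178^2 = 31684 ≡ 523 (mod 611)
3^128 ≡ 523^2 = 273529 ≡ 412 (mod 611)
3^256 ≡ 412^2 = 169744 ≡ 497 (mod 611)
3^512 ≡ 497^2 = 247009 ≡ 165 (mod 611)
610 = 512 + 64 + 32 + 2 in binary powers of 2.
So 3^610 ≡ 165 · 523 · 178 · 9 ≡ 341 (mod 611).
Since 341 ≠ 1, base 3 is a Fermat witness: 611 is composite.

341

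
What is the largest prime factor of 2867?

61

2867 = 47 · 61
61 is prime.
So 2867 = 47 · 61; the largest prime factor is 61.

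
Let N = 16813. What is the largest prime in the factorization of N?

43

16813 = 17 · 989
989 = 23 · 43
43 is prime.
So 16813 = 17 · 23 · 43; the largest prime factor is 43.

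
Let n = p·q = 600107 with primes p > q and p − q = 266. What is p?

Since p = q + 266, we have 600107 = q(q + 266), so q² + 266q − 600107 = 0.
Discriminant: 266² + 4·600107 = 70756 + 2400428 = 2471184; √2471184 = 1572.
q = (−266 + 1572)/2 = 653, and p = q + 266 = 919.
Check: 653 · 919 = 600107.

919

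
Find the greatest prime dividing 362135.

362135 = 5 · 72427
72427 = 23 · 3149
3149 = 47 · 67
67 is prime.
So 362135 = 5 · 23 · 47 · 67; the largest prime factor is 67.

67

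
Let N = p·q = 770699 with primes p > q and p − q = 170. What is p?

967

Since p = q + 170, we have 770699 = q(q + 170), so q² + 170q − 770699 = 0.
Discriminant: 170² + 4·770699 = 28900 + 3082796 = 3111696; √3111696 = 1764.
q = (−170 + 1764)/2 = 797, and p = q + 170 = 967.
Check: 797 · 967 = 770699.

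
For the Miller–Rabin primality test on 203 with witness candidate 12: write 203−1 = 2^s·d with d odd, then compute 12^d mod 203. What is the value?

157

203 − 1 = 202 = 2^1 · 101, so d = 101.
12^1 ≡ 12 (mod 203)
12^2 ≡ 12^2 = 144 ≡ 144 (mod 203)
12^4 ≡ 144^2 = 20736 ≡ 30 (mod 203)
12^8 ≡ 30^2 = 900 ≡ 88 (mod 203)
12^16 ≡ 88^2 = 7744 ≡ 30 (mod 203)
12^32 ≡ 30^2 = 900 ≡ 88 (mod 203)
12^64 ≡ 88^2 = 7744 ≡ 30 (mod 203)
101 = 64 + 32 + 4 + 1 in binary powers of 2.
So 12^101 ≡ 30 · 88 · 30 · 12 ≡ 157 (mod 203).
Squaring chain: 157; never reaches −1, so base 12 is a Miller–Rabin witness that 203 is composite.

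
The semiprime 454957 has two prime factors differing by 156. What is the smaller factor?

Since p = q + 156, we have 454957 = q(q + 156), so q² + 156q − 454957 = 0.
Discriminant: 156² + 4·454957 = 24336 + 1819828 = 1844164; √1844164 = 1358.
q = (−156 + 1358)/2 = 601, and p = q + 156 = 757.
Check: 601 · 757 = 454957.

601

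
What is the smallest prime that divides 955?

955 is odd.
Digit sum 19, not divisible by 3.
Ends in 5: divisible by 5.

5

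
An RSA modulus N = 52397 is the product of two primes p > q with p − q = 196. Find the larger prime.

Since p = q + 196, we have 52397 = q(q + 196), so q² + 196q − 52397 = 0.
Discriminant: 196² + 4·52397 = 38416 + 209588 = 248004; √248004 = 498.
q = (−196 + 498)/2 = 151, and p = q + 196 = 347.
Check: 151 · 347 = 52397.

347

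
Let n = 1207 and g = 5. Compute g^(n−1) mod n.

5^1 ≡ 5 (mod 1207)
5^2 ≡ 5^2 = 25 ≡ 25 (mod 1207)
5^4 ≡ 25^2 = 625 ≡ 625 (mod 1207)
5^8 ≡ 625^2 = 390625 ≡ 764 (mod 1207)
5^16 ≡ 764^2 = 583696 ≡ 715 (mod 1207)
5^32 ≡ 715^2 = 511225 ≡ 664 (mod 1207)
5^64 ≡ 664^2 = 440896 ≡ 341 (mod 1207)
5^128 ≡ 341^2 = 116281 ≡ 409 (mod 1207)
5^256 ≡ 409^2 = 167281 ≡ 715 (mod 1207)
5^512 ≡ 715^2 = 511225 ≡ 664 (mod 1207)
5^1024 ≡ 664^2 = 440896 ≡ 341 (mod 1207)
1206 = 1024 + 128 + 32 + 16 + 4 + 2 in binary powers of 2.
So 5^1206 ≡ 341 · 409 · 664 · 715 · 625 · 25 ≡ 1141 (mod 1207).
Since 1141 ≠ 1, base 5 is a Fermat witness: 1207 is composite.

1141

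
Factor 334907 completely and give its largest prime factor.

89

334907 = 53 · 6319
6319 = 71 · 89
89 is prime.
So 334907 = 53 · 71 · 89; the largest prime factor is 89.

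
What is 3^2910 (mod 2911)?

3^1 ≡ 3 (mod 2911)
3^2 ≡ 3^2 = 9 ≡ 9 (mod 2911)
3^4 ≡ 9^2 = 81 ≡ 81 (mod 2911)
3^8 ≡ 81^2 = 6561 ≡ 739 (mod 2911)
3^16 ≡ 739^2 = 546121 ≡ 1764 (mod 2911)
3^32 ≡ 1764^2 = 3111696 ≡ 2748 (mod 2911)
3^64 ≡ 2748^2 = 7551504 ≡ 370 (mod 2911)
3^128 ≡ 370^2 = 136900 ≡ 83 (mod 2911)
3^256 ≡ 83^2 = 6889 ≡ 1067 (mod 2911)
3^512 ≡ 1067^2 = 1138489 ≡ 288 (mod 2911)
3^1024 ≡ 288^2 = 82944 ≡ 1436 (mod 2911)
3^2048 ≡ 1436^2 = 2062096 ≡ 1108 (mod 2911)
2910 = 2048 + 512 + 256 + 64 + 16 + 8 + 4 + 2 in binary powers of 2.
So 3^2910 ≡ 1108 · 288 · 1067 · 370 · 1764 · 739 · 81 · 9 ≡ 811 (mod 2911).
Since 811 ≠ 1, base 3 is a Fermat witness: 2911 is composite.

811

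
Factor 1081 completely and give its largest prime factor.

1081 = 23 · 47
47 is prime.
So 1081 = 23 · 47; the largest prime factor is 47.

47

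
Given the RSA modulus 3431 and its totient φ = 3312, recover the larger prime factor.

73

φ(n) = (p−1)(q−1) = n − (p+q) + 1, so p + q = 3431 − 3312 + 1 = 120.
p and q are the roots of t² − 120t + 3431 = 0.
Discriminant: 120² − 4·3431 = 14400 − 13724 = 676; √676 = 26.
q = (120 − 26)/2 = 47, p = (120 + 26)/2 = 73.
Check: 47 · 73 = 3431.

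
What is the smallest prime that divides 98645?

5

98645 is odd.
Digit sum 32, not divisible by 3.
Ends in 5: divisible by 5.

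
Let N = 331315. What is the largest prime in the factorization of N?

331315 = 5 · 66263
66263 = 23 · 2881
2881 = 43 · 67
67 is prime.
So 331315 = 5 · 23 · 43 · 67; the largest prime factor is 67.

67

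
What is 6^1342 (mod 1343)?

6^1 ≡ 6 (mod 1343)
6^2 ≡ 6^2 = 36 ≡ 36 (mod 1343)
6^4 ≡ 36^2 = 1296 ≡ 1296 (mod 1343)
6^8 ≡ 1296^2 = 1679616 ≡ 866 (mod 1343)
6^16 ≡ 866^2 = 749956 ≡ 562 (mod 1343)
6^32 ≡ 562^2 = 315844 ≡ 239 (mod 1343)
6^64 ≡ 239^2 = 57121 ≡ 715 (mod 1343)
6^128 ≡ 715^2 = 511225 ≡ 885 (mod 1343)
6^256 ≡ 885^2 = 783225 ≡ 256 (mod 1343)
6^512 ≡ 256^2 = 65536 ≡ 1072 (mod 1343)
6^1024 ≡ 1072^2 = 1149184 ≡ 919 (mod 1343)
1342 = 1024 + 256 + 32 + 16 + 8 + 4 + 2 in binary powers of 2.
So 6^1342 ≡ 919 · 256 · 239 · 562 · 866 · 1296 · 36 ≡ 9 (mod 1343).
Since 9 ≠ 1, base 6 is a Fermat witness: 1343 is composite.

9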